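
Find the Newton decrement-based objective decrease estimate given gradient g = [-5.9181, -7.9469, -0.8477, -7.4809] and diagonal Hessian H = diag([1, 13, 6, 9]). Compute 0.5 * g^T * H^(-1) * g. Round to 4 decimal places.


Step 1: H is diagonal, so H^(-1) * g = [-5.9181, -0.6113, -0.1413, -0.8312].
Step 2: g^T H^(-1) g = sum_i g_i^2 / H_ii
  = (-5.9181)^2/1 + (-7.9469)^2/13 + (-0.8477)^2/6 + (-7.4809)^2/9
  = 35.0239 + 4.8579 + 0.1198 + 6.2182 = 46.2198
Step 3: Objective decrease = 0.5 * g^T H^(-1) g = 23.1099


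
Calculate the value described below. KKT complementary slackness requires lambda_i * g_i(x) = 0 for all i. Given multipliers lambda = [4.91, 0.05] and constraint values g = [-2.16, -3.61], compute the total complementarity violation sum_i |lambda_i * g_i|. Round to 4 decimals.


KKT complementary slackness check:
lambda_1 * g_1 = 4.91 * -2.16 = -10.6056
lambda_2 * g_2 = 0.05 * -3.61 = -0.1805
Total violation = 10.6056 + 0.1805 = 10.7861


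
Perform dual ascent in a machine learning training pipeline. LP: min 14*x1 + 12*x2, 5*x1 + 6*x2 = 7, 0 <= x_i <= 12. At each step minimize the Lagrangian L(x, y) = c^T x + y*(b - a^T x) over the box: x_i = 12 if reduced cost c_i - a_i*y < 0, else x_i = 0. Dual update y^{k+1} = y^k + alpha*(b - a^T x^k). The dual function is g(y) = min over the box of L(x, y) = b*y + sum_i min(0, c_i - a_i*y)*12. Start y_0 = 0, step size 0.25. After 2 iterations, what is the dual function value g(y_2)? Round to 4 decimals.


Dual ascent for LP: min 14*x1 + 12*x2, 5*x1 + 6*x2 = 7, 0 <= x_i <= 12
Step 1: y^k = 0.0, reduced costs: (14.0, 12.0)
  x^k = (0.0, 0.0), subgradient = b - a^T x = 7.0
  y^{k+1} = 0.0 + 0.25*7.0 = 1.75
Step 2: y^k = 1.75, reduced costs: (5.25, 1.5)
  x^k = (0.0, 0.0), subgradient = b - a^T x = 7.0
  y^{k+1} = 1.75 + 0.25*7.0 = 3.5
Dual objective at y_2 = 3.5: reduced costs (-3.5, -9.0), box minimizer x = (12.0, 12.0)
g(y_2) = b*y + (c1 - a1*y)*x1 + (c2 - a2*y)*x2 = 7*3.5 + (-3.5)*12.0 + (-9.0)*12.0 = 24.5 - 42.0 - 108.0 = -125.5


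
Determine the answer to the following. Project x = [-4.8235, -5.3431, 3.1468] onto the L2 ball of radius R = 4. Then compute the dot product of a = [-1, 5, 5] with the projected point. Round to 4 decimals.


Step 1: Compute ||x|| (intermediates to 6 decimals).
||x|| = sqrt((-4.8235)^2 + (-5.3431)^2 + 3.1468^2) = 7.856031
Step 2: Project.
Since ||x|| > R, scale = R/||x|| = 4/7.856031 = 0.509163, proj(x) = scale * x
proj(x) = [-2.455948, -2.720509, 1.602234]
Step 3: Dot product.
a^T * proj(x) = -1*(-2.455948) + 5*(-2.720509) + 5*1.602234 = -3.1354


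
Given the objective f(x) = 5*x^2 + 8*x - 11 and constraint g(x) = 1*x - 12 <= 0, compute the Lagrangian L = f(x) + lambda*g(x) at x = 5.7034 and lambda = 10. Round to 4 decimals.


Step 1: Evaluate f(x).
f(5.7034) = 5*5.7034^2 + 8*5.7034 - 11 = 197.2711
Step 2: Evaluate g(x).
g(5.7034) = 1*5.7034 - 12 = -6.2966
Step 3: Compute Lagrangian.
L = 197.2711 + 10*-6.2966 = 134.3051


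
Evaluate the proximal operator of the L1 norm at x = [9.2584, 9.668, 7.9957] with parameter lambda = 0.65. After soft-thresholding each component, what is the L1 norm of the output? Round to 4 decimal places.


Soft-thresholding with lambda = 0.65:
prox(9.2584) = sign(9.2584)*max(|9.2584| - 0.65, 0) = 8.6084
prox(9.668) = sign(9.668)*max(|9.668| - 0.65, 0) = 9.018
prox(7.9957) = sign(7.9957)*max(|7.9957| - 0.65, 0) = 7.3457
prox(x) = [8.6084, 9.018, 7.3457]
||prox(x)||_1 = 8.6084 + 9.018 + 7.3457 = 24.9721


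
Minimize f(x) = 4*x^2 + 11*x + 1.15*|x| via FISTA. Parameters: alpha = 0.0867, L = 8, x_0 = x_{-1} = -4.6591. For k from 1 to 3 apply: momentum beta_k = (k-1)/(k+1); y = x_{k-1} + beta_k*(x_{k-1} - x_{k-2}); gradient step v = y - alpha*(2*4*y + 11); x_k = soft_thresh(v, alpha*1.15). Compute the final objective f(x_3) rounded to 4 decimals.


FISTA on f(x) = 4*x^2 + 11*x + 1.15*|x|
L = 8, alpha = 0.0867
Iteration 1: beta = 0.0, y = -4.6591 + 0.0*(-4.6591 + 4.6591) = -4.6591
  grad(y) = -26.2728, v = y - alpha*grad = -2.3812
  prox(v) = soft_thresh(-2.3812, 0.0997) = -2.2815
Iteration 2: beta = 0.3333, y = -2.2815 + 0.3333*(-2.2815 + 4.6591) = -1.489
  grad(y) = -0.9122, v = y - alpha*grad = -1.4099
  prox(v) = soft_thresh(-1.4099, 0.0997) = -1.3102
Iteration 3: beta = 0.5, y = -1.3102 + 0.5*(-1.3102 + 2.2815) = -0.8246
  grad(y) = 4.4034, v = y - alpha*grad = -1.2064
  prox(v) = soft_thresh(-1.2064, 0.0997) = -1.1066
f(x_3) = 4*(-1.1066)^2 + 11*(-1.1066) + 1.15*|-1.1066| = -6.0018


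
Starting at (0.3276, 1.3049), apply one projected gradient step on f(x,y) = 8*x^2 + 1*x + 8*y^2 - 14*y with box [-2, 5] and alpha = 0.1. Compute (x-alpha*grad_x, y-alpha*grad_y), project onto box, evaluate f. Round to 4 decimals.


Step 1: Compute gradient at (0.3276, 1.3049).
grad_x = 2*8*0.3276 + 1 = 6.2416
grad_y = 2*8*1.3049 - 14 = 6.8784
Step 2: Gradient step.
x_raw = 0.3276 - 0.1*6.2416 = -0.2966
y_raw = 1.3049 - 0.1*6.8784 = 0.6171
Step 3: Project onto [-2, 5].
x_proj = clip(-0.2966) = -0.2966
y_proj = clip(0.6171) = 0.6171
Step 4: Evaluate f.
f(-0.2966, 0.6171) = -5.1857


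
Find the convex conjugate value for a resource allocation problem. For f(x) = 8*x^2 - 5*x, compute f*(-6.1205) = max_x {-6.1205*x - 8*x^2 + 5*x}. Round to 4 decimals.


f*(y) = sup_x {y*x - a*x^2 - b*x} = sup_x {(y-b)*x - a*x^2}
FOC: (y - b) - 2a*x = 0 => x* = (y - b)/(2a)
x* = (-6.1205 + 5)/(2*8) = -0.07
f*(-6.1205) = (y-b)^2/(4a) = (-6.1205 + 5)^2/(4*8)
= 1.2555/32 = 0.0392


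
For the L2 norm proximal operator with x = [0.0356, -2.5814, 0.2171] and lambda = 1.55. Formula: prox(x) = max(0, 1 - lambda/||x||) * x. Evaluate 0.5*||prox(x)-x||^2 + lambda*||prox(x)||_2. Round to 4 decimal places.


Step 1: Compute ||x||.
||x|| = 2.5908
Step 2: Compute scaling factor.
scale = max(0, 1 - 1.55/2.5908) = 0.4017
Step 3: prox(x) = [0.0143, -1.037, 0.0872]
||prox(x)|| = 1.0408
Step 4: Proximal objective.
0.5*||prox-x||^2 = 1.2013
lambda*||prox|| = 1.6132
Total = 2.8144


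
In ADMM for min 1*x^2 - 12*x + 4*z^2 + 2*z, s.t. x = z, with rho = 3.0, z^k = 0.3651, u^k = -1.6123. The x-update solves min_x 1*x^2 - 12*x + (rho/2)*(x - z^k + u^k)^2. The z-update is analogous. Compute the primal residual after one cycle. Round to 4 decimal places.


ADMM iteration with rho = 3.0, z^k = 0.3651, u^k = -1.6123
Step 1: x-update.
Minimize 1*x^2 - 12*x + (3.0/2)*(x - 0.3651 - 1.6123)^2
FOC: (2*1 + 3.0)*x = 12 + 3.0*(0.3651 + 1.6123)
x^{k+1} = 3.5864
Step 2: z-update.
Minimize 4*z^2 + 2*z + (3.0/2)*(3.5864 - z - 1.6123)^2
FOC: (2*4 + 3.0)*z = -2 + 3.0*(3.5864 - 1.6123)
z^{k+1} = 0.3566
Step 3: u-update.
u^{k+1} = -1.6123 + 3.5864 - 0.3566 = 1.6176
Step 4: Primal residual = |3.5864 - 0.3566| = 3.2299


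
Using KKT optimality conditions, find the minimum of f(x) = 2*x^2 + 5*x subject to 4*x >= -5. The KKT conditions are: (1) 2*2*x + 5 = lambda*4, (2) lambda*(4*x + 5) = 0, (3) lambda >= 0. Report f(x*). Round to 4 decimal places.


Step 1: Try lambda = 0 (constraint inactive).
Stationarity: 2*2*x + 5 = 0
x* = -5/(2*2) = -1.25
Check constraint: 4*-1.25 = -5.0 >= -5 -- satisfied.
Step 2: Compute optimal value.
f(x*) = 2*(-1.25)^2 + 5*(-1.25) = -3.125


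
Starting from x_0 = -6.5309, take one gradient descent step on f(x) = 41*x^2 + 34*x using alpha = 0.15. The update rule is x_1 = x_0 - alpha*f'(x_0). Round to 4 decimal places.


We compute the gradient at x_0 and apply the update.
f'(x) = 82*x + 34
f'(-6.5309) = 82*-6.5309 + 34 = -501.5338
x_1 = -6.5309 - 0.15*-501.5338 = 68.6992


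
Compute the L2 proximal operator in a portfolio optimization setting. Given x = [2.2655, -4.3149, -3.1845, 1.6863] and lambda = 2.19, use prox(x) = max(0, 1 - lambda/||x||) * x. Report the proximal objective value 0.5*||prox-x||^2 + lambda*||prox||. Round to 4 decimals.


Step 1: Compute ||x||.
||x|| = 6.061
Step 2: Compute scaling factor.
scale = max(0, 1 - 2.19/6.061) = 0.6387
Step 3: prox(x) = [1.4469, -2.7558, -2.0339, 1.077]
||prox(x)|| = 3.871
Step 4: Proximal objective.
0.5*||prox-x||^2 = 2.3981
lambda*||prox|| = 8.4775
Total = 10.8755


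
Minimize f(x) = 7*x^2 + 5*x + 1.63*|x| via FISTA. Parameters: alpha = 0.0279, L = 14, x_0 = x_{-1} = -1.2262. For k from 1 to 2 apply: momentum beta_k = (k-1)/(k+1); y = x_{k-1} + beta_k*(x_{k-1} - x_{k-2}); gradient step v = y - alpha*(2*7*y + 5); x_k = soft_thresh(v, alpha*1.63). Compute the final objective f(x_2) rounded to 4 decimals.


FISTA on f(x) = 7*x^2 + 5*x + 1.63*|x|
L = 14, alpha = 0.0279
Iteration 1: beta = 0.0, y = -1.2262 + 0.0*(-1.2262 + 1.2262) = -1.2262
  grad(y) = -12.1668, v = y - alpha*grad = -0.8867
  prox(v) = soft_thresh(-0.8867, 0.0455) = -0.8413
Iteration 2: beta = 0.3333, y = -0.8413 + 0.3333*(-0.8413 + 1.2262) = -0.713
  grad(y) = -4.9814, v = y - alpha*grad = -0.574
  prox(v) = soft_thresh(-0.574, 0.0455) = -0.5285
f(x_2) = 7*(-0.5285)^2 + 5*(-0.5285) + 1.63*|-0.5285| = 0.1741


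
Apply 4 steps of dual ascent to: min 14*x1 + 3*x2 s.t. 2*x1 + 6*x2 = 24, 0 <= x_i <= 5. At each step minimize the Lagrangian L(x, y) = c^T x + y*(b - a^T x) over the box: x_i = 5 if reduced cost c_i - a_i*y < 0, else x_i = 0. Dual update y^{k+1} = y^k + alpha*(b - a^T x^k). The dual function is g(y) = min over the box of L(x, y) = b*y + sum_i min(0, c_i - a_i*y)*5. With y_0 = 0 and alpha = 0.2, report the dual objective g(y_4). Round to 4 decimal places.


Dual ascent for LP: min 14*x1 + 3*x2, 2*x1 + 6*x2 = 24, 0 <= x_i <= 5
Step 1: y^k = 0.0, reduced costs: (14.0, 3.0)
  x^k = (0.0, 0.0), subgradient = b - a^T x = 24.0
  y^{k+1} = 0.0 + 0.2*24.0 = 4.8
Step 2: y^k = 4.8, reduced costs: (4.4, -25.8)
  x^k = (0.0, 5.0), subgradient = b - a^T x = -6.0
  y^{k+1} = 4.8 + 0.2*-6.0 = 3.6
Step 3: y^k = 3.6, reduced costs: (6.8, -18.6)
  x^k = (0.0, 5.0), subgradient = b - a^T x = -6.0
  y^{k+1} = 3.6 + 0.2*-6.0 = 2.4
Step 4: y^k = 2.4, reduced costs: (9.2, -11.4)
  x^k = (0.0, 5.0), subgradient = b - a^T x = -6.0
  y^{k+1} = 2.4 + 0.2*-6.0 = 1.2
Dual objective at y_4 = 1.2: reduced costs (11.6, -4.2), box minimizer x = (0.0, 5.0)
g(y_4) = b*y + (c1 - a1*y)*x1 + (c2 - a2*y)*x2 = 24*1.2 + 11.6*0.0 + (-4.2)*5.0 = 28.8 + 0.0 - 21.0 = 7.8


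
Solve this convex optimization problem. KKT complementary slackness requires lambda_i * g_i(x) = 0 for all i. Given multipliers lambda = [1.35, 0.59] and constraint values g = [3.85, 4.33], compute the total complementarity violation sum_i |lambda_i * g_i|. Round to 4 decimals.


KKT complementary slackness check:
lambda_1 * g_1 = 1.35 * 3.85 = 5.1975
lambda_2 * g_2 = 0.59 * 4.33 = 2.5547
Total violation = 5.1975 + 2.5547 = 7.7522


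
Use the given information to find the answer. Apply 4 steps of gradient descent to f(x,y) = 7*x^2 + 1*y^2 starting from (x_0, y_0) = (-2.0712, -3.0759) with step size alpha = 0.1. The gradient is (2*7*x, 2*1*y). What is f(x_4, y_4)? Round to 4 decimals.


Gradient descent on f(x,y) = 7*x^2 + 1*y^2.
Starting point: (-2.0712, -3.0759), alpha = 0.1
Step 1: grad_x = 2*7*-2.0712 = -28.9968, grad_y = 2*1*-3.0759 = -6.1518
  x_1 = -2.0712 - 0.1*-28.9968 = 0.8285
  y_1 = -3.0759 - 0.1*-6.1518 = -2.4607
Step 2: grad_x = 2*7*0.8285 = 11.5987, grad_y = 2*1*-2.4607 = -4.9214
  x_2 = 0.8285 - 0.1*11.5987 = -0.3314
  y_2 = -2.4607 - 0.1*-4.9214 = -1.9686
Step 3: grad_x = 2*7*-0.3314 = -4.6395, grad_y = 2*1*-1.9686 = -3.9372
  x_3 = -0.3314 - 0.1*-4.6395 = 0.1326
  y_3 = -1.9686 - 0.1*-3.9372 = -1.5749
Step 4: grad_x = 2*7*0.1326 = 1.8558, grad_y = 2*1*-1.5749 = -3.1497
  x_4 = 0.1326 - 0.1*1.8558 = -0.053
  y_4 = -1.5749 - 0.1*-3.1497 = -1.2599
f(-0.053, -1.2599) = 7*(-0.053)^2 + 1*(-1.2599)^2 = 1.607


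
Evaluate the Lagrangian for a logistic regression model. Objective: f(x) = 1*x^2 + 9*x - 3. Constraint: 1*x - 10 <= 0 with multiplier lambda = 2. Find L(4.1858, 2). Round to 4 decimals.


Step 1: Evaluate f(x).
f(4.1858) = 1*4.1858^2 + 9*4.1858 - 3 = 52.1931
Step 2: Evaluate g(x).
g(4.1858) = 1*4.1858 - 10 = -5.8142
Step 3: Compute Lagrangian.
L = 52.1931 + 2*-5.8142 = 40.5647


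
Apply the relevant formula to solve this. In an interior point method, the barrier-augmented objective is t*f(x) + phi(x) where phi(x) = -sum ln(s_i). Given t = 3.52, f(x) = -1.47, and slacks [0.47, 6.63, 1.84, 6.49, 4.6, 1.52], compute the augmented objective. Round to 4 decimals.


Step 1: Compute log-barrier.
ln values: [-0.755, 1.8916, 0.6098, 1.8703, 1.5261, 0.4187]
phi = -(-0.755 + 1.8916 + 0.6098 + 1.8703 + 1.5261 + 0.4187) = -5.5614
Step 2: Compute augmented objective.
t*f(x) = 3.52*-1.47 = -5.1744
Total = -5.1744 - 5.5614 = -10.7358


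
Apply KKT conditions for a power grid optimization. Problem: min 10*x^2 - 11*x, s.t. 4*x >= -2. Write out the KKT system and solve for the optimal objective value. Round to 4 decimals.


Step 1: Try lambda = 0 (constraint inactive).
Stationarity: 2*10*x - 11 = 0
x* = 11/(2*10) = 0.55
Check constraint: 4*0.55 = 2.2 >= -2 -- satisfied.
Step 2: Compute optimal value.
f(x*) = 10*0.55^2 - 11*0.55 = -3.025


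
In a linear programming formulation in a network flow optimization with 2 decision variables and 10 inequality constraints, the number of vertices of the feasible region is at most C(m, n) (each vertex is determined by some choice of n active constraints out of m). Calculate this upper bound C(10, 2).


Each vertex corresponds to some choice of n active constraints out of m, so the number of vertices is at most C(m, n) = m! / (n!(m-n)!).
m = 10, n = 2
Numerator: 10 * 9
Denominator: 2! = 2
C(10, 2) = 45


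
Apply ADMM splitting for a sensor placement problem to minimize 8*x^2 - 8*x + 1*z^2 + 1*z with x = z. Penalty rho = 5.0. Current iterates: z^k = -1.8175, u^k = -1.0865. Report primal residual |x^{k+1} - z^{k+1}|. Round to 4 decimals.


ADMM iteration with rho = 5.0, z^k = -1.8175, u^k = -1.0865
Step 1: x-update.
Minimize 8*x^2 - 8*x + (5.0/2)*(x + 1.8175 - 1.0865)^2
FOC: (2*8 + 5.0)*x = 8 + 5.0*(-1.8175 + 1.0865)
x^{k+1} = 0.2069
Step 2: z-update.
Minimize 1*z^2 + 1*z + (5.0/2)*(0.2069 - z - 1.0865)^2
FOC: (2*1 + 5.0)*z = -1 + 5.0*(0.2069 - 1.0865)
z^{k+1} = -0.7711
Step 3: u-update.
u^{k+1} = -1.0865 + 0.2069 + 0.7711 = -0.1085
Step 4: Primal residual = |0.2069 + 0.7711| = 0.978


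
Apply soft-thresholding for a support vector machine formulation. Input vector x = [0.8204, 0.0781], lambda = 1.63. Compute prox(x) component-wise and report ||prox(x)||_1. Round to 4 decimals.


Soft-thresholding with lambda = 1.63:
prox(0.8204) = sign(0.8204)*max(|0.8204| - 1.63, 0) = 0.0
prox(0.0781) = sign(0.0781)*max(|0.0781| - 1.63, 0) = 0.0
prox(x) = [0.0, 0.0]
||prox(x)||_1 = 0.0 + 0.0 = 0.0


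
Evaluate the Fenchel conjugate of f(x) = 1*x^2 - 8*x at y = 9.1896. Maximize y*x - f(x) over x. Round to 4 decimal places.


f*(y) = sup_x {y*x - a*x^2 - b*x} = sup_x {(y-b)*x - a*x^2}
FOC: (y - b) - 2a*x = 0 => x* = (y - b)/(2a)
x* = (9.1896 + 8)/(2*1) = 8.5948
f*(9.1896) = (y-b)^2/(4a) = (9.1896 + 8)^2/(4*1)
= 295.4823/4 = 73.8706


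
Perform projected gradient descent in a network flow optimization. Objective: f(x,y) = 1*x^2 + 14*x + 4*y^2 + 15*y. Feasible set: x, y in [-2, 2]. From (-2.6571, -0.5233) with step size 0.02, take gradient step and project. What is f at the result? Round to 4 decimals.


Step 1: Compute gradient at (-2.6571, -0.5233).
grad_x = 2*1*-2.6571 + 14 = 8.6858
grad_y = 2*4*-0.5233 + 15 = 10.8136
Step 2: Gradient step.
x_raw = -2.6571 - 0.02*8.6858 = -2.8308
y_raw = -0.5233 - 0.02*10.8136 = -0.7396
Step 3: Project onto [-2, 2].
x_proj = clip(-2.8308) = -2.0
y_proj = clip(-0.7396) = -0.7396
Step 4: Evaluate f.
f(-2.0, -0.7396) = -32.9057


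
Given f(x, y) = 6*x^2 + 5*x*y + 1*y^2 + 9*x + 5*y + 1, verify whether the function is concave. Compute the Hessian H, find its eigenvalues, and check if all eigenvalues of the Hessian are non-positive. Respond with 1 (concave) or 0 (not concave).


The Hessian of f(x,y) = 6*x^2 + 5*x*y + 1*y^2 + 9*x + 5*y + 1 is:
H = [[12, 5], [5, 2]]
Trace = 12 + 2 = 14
Determinant = 12*2 - (5)^2 = -1
Discriminant = (14)^2 - 4*-1 = 200.0
Eigenvalues: lambda_1 = -0.0711, lambda_2 = 14.0711
The function is not concave.

0


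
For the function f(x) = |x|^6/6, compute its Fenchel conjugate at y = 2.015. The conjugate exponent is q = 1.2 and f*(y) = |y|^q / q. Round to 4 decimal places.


The conjugate exponent q satisfies 1/p + 1/q = 1.
p = 6, so q = 6/(6 - 1) = 1.2
|y|^q = 2.015^1.2 = 2.3181
f*(2.015) = 2.3181 / 1.2 = 1.9317


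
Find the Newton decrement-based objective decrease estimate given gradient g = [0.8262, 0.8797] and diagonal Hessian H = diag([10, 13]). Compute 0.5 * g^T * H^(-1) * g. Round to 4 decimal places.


Step 1: H is diagonal, so H^(-1) * g = [0.0826, 0.0677].
Step 2: g^T H^(-1) g = sum_i g_i^2 / H_ii
  = (0.8262)^2/10 + (0.8797)^2/13
  = 0.0683 + 0.0595 = 0.1278
Step 3: Objective decrease = 0.5 * g^T H^(-1) g = 0.0639


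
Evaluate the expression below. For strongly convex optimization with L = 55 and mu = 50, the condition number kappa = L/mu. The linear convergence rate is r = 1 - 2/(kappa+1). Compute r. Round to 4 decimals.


Step 1: Compute the condition number.
kappa = L/mu = 55/50 = 1.1
Step 2: Compute the convergence rate.
r = 1 - 2/(kappa + 1) = 1 - 2*mu/(L + mu) = (L - mu)/(L + mu) = 5/105 = 0.0476


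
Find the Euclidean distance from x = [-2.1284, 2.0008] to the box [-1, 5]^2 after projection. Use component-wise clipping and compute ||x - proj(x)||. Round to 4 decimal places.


Project each component onto [-1, 5].
clip(-2.1284) = -1.0, clip(2.0008) = 2.0008
Projection = [-1.0, 2.0008]
Squared diffs: [1.2733, 0.0]
Distance = sqrt(1.2733) = 1.1284


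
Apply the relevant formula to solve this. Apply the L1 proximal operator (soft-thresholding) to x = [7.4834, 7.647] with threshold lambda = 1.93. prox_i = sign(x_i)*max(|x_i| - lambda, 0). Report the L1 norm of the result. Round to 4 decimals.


Soft-thresholding with lambda = 1.93:
prox(7.4834) = sign(7.4834)*max(|7.4834| - 1.93, 0) = 5.5534
prox(7.647) = sign(7.647)*max(|7.647| - 1.93, 0) = 5.717
prox(x) = [5.5534, 5.717]
||prox(x)||_1 = 5.5534 + 5.717 = 11.2704


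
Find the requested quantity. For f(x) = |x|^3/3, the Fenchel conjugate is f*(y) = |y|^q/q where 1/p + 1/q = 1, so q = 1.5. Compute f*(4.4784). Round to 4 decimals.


The conjugate exponent q satisfies 1/p + 1/q = 1.
p = 3, so q = 3/(3 - 1) = 1.5
|y|^q = 4.4784^1.5 = 9.4773
f*(4.4784) = 9.4773 / 1.5 = 6.3182


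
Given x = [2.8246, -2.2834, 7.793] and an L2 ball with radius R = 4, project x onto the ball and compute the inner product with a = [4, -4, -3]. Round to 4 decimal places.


Step 1: Compute ||x|| (intermediates to 6 decimals).
||x|| = sqrt(2.8246^2 + (-2.2834)^2 + 7.793^2) = 8.597856
Step 2: Project.
Since ||x|| > R, scale = R/||x|| = 4/8.597856 = 0.465232, proj(x) = scale * x
proj(x) = [1.314094, -1.062311, 3.625553]
Step 3: Dot product.
a^T * proj(x) = 4*1.314094 - 4*(-1.062311) - 3*3.625553 = -1.371


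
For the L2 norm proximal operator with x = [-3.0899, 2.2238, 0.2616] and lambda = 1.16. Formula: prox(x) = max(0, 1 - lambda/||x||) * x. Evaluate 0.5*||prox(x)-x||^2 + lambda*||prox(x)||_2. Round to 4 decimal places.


Step 1: Compute ||x||.
||x|| = 3.8159
Step 2: Compute scaling factor.
scale = max(0, 1 - 1.16/3.8159) = 0.696
Step 3: prox(x) = [-2.1506, 1.5478, 0.1821]
||prox(x)|| = 2.6559
Step 4: Proximal objective.
0.5*||prox-x||^2 = 0.6728
lambda*||prox|| = 3.0808
Total = 3.7537


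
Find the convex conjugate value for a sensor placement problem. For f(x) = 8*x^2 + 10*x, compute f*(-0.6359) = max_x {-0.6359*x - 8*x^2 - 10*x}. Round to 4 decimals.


f*(y) = sup_x {y*x - a*x^2 - b*x} = sup_x {(y-b)*x - a*x^2}
FOC: (y - b) - 2a*x = 0 => x* = (y - b)/(2a)
x* = (-0.6359 - 10)/(2*8) = -0.6647
f*(-0.6359) = (y-b)^2/(4a) = (-0.6359 - 10)^2/(4*8)
= 113.1224/32 = 3.5351


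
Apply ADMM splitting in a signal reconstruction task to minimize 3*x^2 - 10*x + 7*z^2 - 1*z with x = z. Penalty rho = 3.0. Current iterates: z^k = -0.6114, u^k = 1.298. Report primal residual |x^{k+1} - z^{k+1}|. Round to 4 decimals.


ADMM iteration with rho = 3.0, z^k = -0.6114, u^k = 1.298
Step 1: x-update.
Minimize 3*x^2 - 10*x + (3.0/2)*(x + 0.6114 + 1.298)^2
FOC: (2*3 + 3.0)*x = 10 + 3.0*(-0.6114 - 1.298)
x^{k+1} = 0.4746
Step 2: z-update.
Minimize 7*z^2 - 1*z + (3.0/2)*(0.4746 - z + 1.298)^2
FOC: (2*7 + 3.0)*z = 1 + 3.0*(0.4746 + 1.298)
z^{k+1} = 0.3716
Step 3: u-update.
u^{k+1} = 1.298 + 0.4746 - 0.3716 = 1.401
Step 4: Primal residual = |0.4746 - 0.3716| = 0.103


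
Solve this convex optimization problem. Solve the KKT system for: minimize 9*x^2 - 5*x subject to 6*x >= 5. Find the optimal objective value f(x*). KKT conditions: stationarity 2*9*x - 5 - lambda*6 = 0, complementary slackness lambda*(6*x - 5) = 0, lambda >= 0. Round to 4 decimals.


Step 1: Try lambda = 0 (constraint inactive).
x_unc = 5/(2*9) = 0.2778
Check: 6*0.2778 = 1.6668 < 5 -- violated!
Step 2: Constraint must be active: 6*x = 5
x* = 5/6 = 0.8333 (rounded; the exact value 5/6 is used below)
lambda = (2*9*(5/6) - 5)/6 = 1.6667
Step 3: Compute optimal value.
f(x*) = 9*(5/6)^2 - 5*(5/6) = 2.0833


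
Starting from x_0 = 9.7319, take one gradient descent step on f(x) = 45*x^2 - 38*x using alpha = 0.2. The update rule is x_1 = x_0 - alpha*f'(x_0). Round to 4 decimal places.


We compute the gradient at x_0 and apply the update.
f'(x) = 90*x - 38
f'(9.7319) = 90*9.7319 - 38 = 837.871
x_1 = 9.7319 - 0.2*837.871 = -157.8423


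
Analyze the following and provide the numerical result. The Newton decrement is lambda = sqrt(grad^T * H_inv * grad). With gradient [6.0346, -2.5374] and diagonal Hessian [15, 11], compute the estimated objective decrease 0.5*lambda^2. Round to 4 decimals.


Step 1: H is diagonal, so H^(-1) * g = [0.4023, -0.2307].
Step 2: g^T H^(-1) g = sum_i g_i^2 / H_ii
  = (6.0346)^2/15 + (-2.5374)^2/11
  = 2.4278 + 0.5853 = 3.0131
Step 3: Objective decrease = 0.5 * g^T H^(-1) g = 1.5065


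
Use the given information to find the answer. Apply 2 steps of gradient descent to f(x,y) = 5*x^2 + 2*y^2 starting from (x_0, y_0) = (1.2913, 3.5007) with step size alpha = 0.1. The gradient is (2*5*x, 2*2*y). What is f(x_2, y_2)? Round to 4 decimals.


Gradient descent on f(x,y) = 5*x^2 + 2*y^2.
Starting point: (1.2913, 3.5007), alpha = 0.1
Step 1: grad_x = 2*5*1.2913 = 12.913, grad_y = 2*2*3.5007 = 14.0028
  x_1 = 1.2913 - 0.1*12.913 = 0.0
  y_1 = 3.5007 - 0.1*14.0028 = 2.1004
Step 2: grad_x = 2*5*0.0 = 0.0, grad_y = 2*2*2.1004 = 8.4017
  x_2 = 0.0 - 0.1*0.0 = 0.0
  y_2 = 2.1004 - 0.1*8.4017 = 1.2603
f(0.0, 1.2603) = 5*0.0^2 + 2*1.2603^2 = 3.1765


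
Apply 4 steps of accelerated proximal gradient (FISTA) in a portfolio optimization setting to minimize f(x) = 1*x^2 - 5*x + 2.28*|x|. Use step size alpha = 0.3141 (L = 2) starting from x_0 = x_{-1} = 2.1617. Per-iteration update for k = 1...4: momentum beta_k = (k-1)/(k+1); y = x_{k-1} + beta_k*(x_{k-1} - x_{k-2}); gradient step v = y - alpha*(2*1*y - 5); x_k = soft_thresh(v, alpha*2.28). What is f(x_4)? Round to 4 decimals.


FISTA on f(x) = 1*x^2 - 5*x + 2.28*|x|
L = 2, alpha = 0.3141
Iteration 1: beta = 0.0, y = 2.1617 + 0.0*(2.1617 - 2.1617) = 2.1617
  grad(y) = -0.6766, v = y - alpha*grad = 2.3742
  prox(v) = soft_thresh(2.3742, 0.7161) = 1.6581
Iteration 2: beta = 0.3333, y = 1.6581 + 0.3333*(1.6581 - 2.1617) = 1.4902
  grad(y) = -2.0196, v = y - alpha*grad = 2.1246
  prox(v) = soft_thresh(2.1246, 0.7161) = 1.4084
Iteration 3: beta = 0.5, y = 1.4084 + 0.5*(1.4084 - 1.6581) = 1.2836
  grad(y) = -2.4329, v = y - alpha*grad = 2.0477
  prox(v) = soft_thresh(2.0477, 0.7161) = 1.3316
Iteration 4: beta = 0.6, y = 1.3316 + 0.6*(1.3316 - 1.4084) = 1.2855
  grad(y) = -2.429, v = y - alpha*grad = 2.0484
  prox(v) = soft_thresh(2.0484, 0.7161) = 1.3323
f(x_4) = 1*1.3323^2 - 5*1.3323 + 2.28*|1.3323| = -1.8488


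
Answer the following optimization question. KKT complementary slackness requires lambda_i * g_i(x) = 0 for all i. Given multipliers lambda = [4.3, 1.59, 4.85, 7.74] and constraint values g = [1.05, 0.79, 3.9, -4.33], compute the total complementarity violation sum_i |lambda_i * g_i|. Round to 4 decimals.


KKT complementary slackness check:
lambda_1 * g_1 = 4.3 * 1.05 = 4.515
lambda_2 * g_2 = 1.59 * 0.79 = 1.2561
lambda_3 * g_3 = 4.85 * 3.9 = 18.915
lambda_4 * g_4 = 7.74 * -4.33 = -33.5142
Total violation = 4.515 + 1.2561 + 18.915 + 33.5142 = 58.2003


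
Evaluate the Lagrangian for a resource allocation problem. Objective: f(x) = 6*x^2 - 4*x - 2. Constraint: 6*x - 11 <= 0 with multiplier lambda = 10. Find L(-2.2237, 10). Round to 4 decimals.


Step 1: Evaluate f(x).
f(-2.2237) = 6*(-2.2237)^2 - 4*(-2.2237) - 2 = 36.5639
Step 2: Evaluate g(x).
g(-2.2237) = 6*-2.2237 - 11 = -24.3422
Step 3: Compute Lagrangian.
L = 36.5639 + 10*-24.3422 = -206.8581


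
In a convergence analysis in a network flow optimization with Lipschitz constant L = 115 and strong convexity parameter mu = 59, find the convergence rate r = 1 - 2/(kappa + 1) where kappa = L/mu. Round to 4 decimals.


Step 1: Compute the condition number.
kappa = L/mu = 115/59 = 1.9492
Step 2: Compute the convergence rate.
r = 1 - 2/(kappa + 1) = 1 - 2*mu/(L + mu) = (L - mu)/(L + mu) = 56/174 = 0.3218


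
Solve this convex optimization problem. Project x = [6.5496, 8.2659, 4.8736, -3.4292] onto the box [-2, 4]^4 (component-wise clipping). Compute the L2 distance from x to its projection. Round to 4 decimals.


Project each component onto [-2, 4].
clip(6.5496) = 4.0, clip(8.2659) = 4.0, clip(4.8736) = 4.0, clip(-3.4292) = -2.0
Projection = [4.0, 4.0, 4.0, -2.0]
Squared diffs: [6.5005, 18.1979, 0.7632, 2.0426]
Distance = sqrt(27.5042) = 5.2444


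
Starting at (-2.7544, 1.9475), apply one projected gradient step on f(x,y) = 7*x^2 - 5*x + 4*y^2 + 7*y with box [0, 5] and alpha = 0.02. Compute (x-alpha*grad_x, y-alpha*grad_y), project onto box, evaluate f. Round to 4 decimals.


Step 1: Compute gradient at (-2.7544, 1.9475).
grad_x = 2*7*-2.7544 - 5 = -43.5616
grad_y = 2*4*1.9475 + 7 = 22.58
Step 2: Gradient step.
x_raw = -2.7544 - 0.02*-43.5616 = -1.8832
y_raw = 1.9475 - 0.02*22.58 = 1.4959
Step 3: Project onto [0, 5].
x_proj = clip(-1.8832) = 0.0
y_proj = clip(1.4959) = 1.4959
Step 4: Evaluate f.
f(0.0, 1.4959) = 19.4222


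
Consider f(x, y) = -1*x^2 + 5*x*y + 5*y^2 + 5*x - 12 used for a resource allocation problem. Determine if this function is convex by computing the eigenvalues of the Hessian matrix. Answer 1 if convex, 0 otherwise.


The Hessian of f(x,y) = -1*x^2 + 5*x*y + 5*y^2 + 5*x - 12 is:
H = [[-2, 5], [5, 10]]
Trace = -2 + 10 = 8
Determinant = -2*10 - (5)^2 = -45
Discriminant = (8)^2 - 4*-45 = 244.0
Eigenvalues: lambda_1 = -3.8102, lambda_2 = 11.8102
The function is not convex.

0


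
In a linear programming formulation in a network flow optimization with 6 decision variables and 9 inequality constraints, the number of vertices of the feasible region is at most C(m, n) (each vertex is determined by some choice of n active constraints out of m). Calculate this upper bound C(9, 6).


Each vertex corresponds to some choice of n active constraints out of m, so the number of vertices is at most C(m, n) = m! / (n!(m-n)!).
m = 9, n = 6
Numerator: 9 * 8 * 7 * 6 * 5 * 4
Denominator: 6! = 720
C(9, 6) = 84


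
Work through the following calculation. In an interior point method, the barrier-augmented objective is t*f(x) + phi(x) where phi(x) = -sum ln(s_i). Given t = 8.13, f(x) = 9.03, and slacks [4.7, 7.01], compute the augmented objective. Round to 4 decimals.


Step 1: Compute log-barrier.
ln values: [1.5476, 1.9473]
phi = -(1.5476 + 1.9473) = -3.4949
Step 2: Compute augmented objective.
t*f(x) = 8.13*9.03 = 73.4139
Total = 73.4139 - 3.4949 = 69.919


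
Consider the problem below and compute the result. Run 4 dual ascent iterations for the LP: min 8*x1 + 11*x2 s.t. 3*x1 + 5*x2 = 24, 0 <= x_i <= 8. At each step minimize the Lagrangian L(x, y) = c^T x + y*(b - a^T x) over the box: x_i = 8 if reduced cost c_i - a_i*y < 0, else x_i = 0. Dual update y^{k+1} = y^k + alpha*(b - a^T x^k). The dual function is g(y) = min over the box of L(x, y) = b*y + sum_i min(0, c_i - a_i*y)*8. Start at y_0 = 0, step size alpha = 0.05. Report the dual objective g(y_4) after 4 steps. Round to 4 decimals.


Dual ascent for LP: min 8*x1 + 11*x2, 3*x1 + 5*x2 = 24, 0 <= x_i <= 8
Step 1: y^k = 0.0, reduced costs: (8.0, 11.0)
  x^k = (0.0, 0.0), subgradient = b - a^T x = 24.0
  y^{k+1} = 0.0 + 0.05*24.0 = 1.2
Step 2: y^k = 1.2, reduced costs: (4.4, 5.0)
  x^k = (0.0, 0.0), subgradient = b - a^T x = 24.0
  y^{k+1} = 1.2 + 0.05*24.0 = 2.4
Step 3: y^k = 2.4, reduced costs: (0.8, -1.0)
  x^k = (0.0, 8.0), subgradient = b - a^T x = -16.0
  y^{k+1} = 2.4 + 0.05*-16.0 = 1.6
Step 4: y^k = 1.6, reduced costs: (3.2, 3.0)
  x^k = (0.0, 0.0), subgradient = b - a^T x = 24.0
  y^{k+1} = 1.6 + 0.05*24.0 = 2.8
Dual objective at y_4 = 2.8: reduced costs (-0.4, -3.0), box minimizer x = (8.0, 8.0)
g(y_4) = b*y + (c1 - a1*y)*x1 + (c2 - a2*y)*x2 = 24*2.8 + (-0.4)*8.0 + (-3.0)*8.0 = 67.2 - 3.2 - 24.0 = 40.0


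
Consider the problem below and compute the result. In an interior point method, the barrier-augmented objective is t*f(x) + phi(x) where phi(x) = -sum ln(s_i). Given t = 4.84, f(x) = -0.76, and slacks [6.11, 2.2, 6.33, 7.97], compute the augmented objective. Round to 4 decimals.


Step 1: Compute log-barrier.
ln values: [1.8099, 0.7885, 1.8453, 2.0757]
phi = -(1.8099 + 0.7885 + 1.8453 + 2.0757) = -6.5194
Step 2: Compute augmented objective.
t*f(x) = 4.84*-0.76 = -3.6784
Total = -3.6784 - 6.5194 = -10.1978


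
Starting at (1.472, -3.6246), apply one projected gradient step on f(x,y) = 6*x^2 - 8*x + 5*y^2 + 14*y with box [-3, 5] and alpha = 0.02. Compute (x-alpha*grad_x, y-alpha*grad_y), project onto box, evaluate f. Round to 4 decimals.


Step 1: Compute gradient at (1.472, -3.6246).
grad_x = 2*6*1.472 - 8 = 9.664
grad_y = 2*5*-3.6246 + 14 = -22.246
Step 2: Gradient step.
x_raw = 1.472 - 0.02*9.664 = 1.2787
y_raw = -3.6246 - 0.02*-22.246 = -3.1797
Step 3: Project onto [-3, 5].
x_proj = clip(1.2787) = 1.2787
y_proj = clip(-3.1797) = -3.0
Step 4: Evaluate f.
f(1.2787, -3.0) = 2.581


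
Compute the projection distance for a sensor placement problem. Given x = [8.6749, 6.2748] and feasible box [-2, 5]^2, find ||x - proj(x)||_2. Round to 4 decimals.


Project each component onto [-2, 5].
clip(8.6749) = 5.0, clip(6.2748) = 5.0
Projection = [5.0, 5.0]
Squared diffs: [13.5049, 1.6251]
Distance = sqrt(15.13) = 3.8897


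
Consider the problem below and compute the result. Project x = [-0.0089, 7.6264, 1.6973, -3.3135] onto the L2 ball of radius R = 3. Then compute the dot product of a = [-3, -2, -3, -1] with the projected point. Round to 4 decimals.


Step 1: Compute ||x|| (intermediates to 6 decimals).
||x|| = sqrt((-0.0089)^2 + 7.6264^2 + 1.6973^2 + (-3.3135)^2) = 8.486587
Step 2: Project.
Since ||x|| > R, scale = R/||x|| = 3/8.486587 = 0.353499, proj(x) = scale * x
proj(x) = [-0.003146, 2.695925, 0.599994, -1.171319]
Step 3: Dot product.
a^T * proj(x) = -3*(-0.003146) - 2*2.695925 - 3*0.599994 - 1*(-1.171319) = -6.0111


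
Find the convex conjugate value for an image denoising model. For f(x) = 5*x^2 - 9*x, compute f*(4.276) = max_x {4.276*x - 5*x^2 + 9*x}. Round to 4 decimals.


f*(y) = sup_x {y*x - a*x^2 - b*x} = sup_x {(y-b)*x - a*x^2}
FOC: (y - b) - 2a*x = 0 => x* = (y - b)/(2a)
x* = (4.276 + 9)/(2*5) = 1.3276
f*(4.276) = (y-b)^2/(4a) = (4.276 + 9)^2/(4*5)
= 176.2522/20 = 8.8126


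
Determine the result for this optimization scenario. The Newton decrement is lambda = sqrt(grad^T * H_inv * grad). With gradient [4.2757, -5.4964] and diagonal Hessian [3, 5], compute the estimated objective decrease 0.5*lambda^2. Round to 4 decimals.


Step 1: H is diagonal, so H^(-1) * g = [1.4252, -1.0993].
Step 2: g^T H^(-1) g = sum_i g_i^2 / H_ii
  = (4.2757)^2/3 + (-5.4964)^2/5
  = 6.0939 + 6.0421 = 12.136
Step 3: Objective decrease = 0.5 * g^T H^(-1) g = 6.068


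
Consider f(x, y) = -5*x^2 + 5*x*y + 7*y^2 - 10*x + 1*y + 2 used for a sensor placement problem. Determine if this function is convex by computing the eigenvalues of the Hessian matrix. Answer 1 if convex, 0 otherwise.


The Hessian of f(x,y) = -5*x^2 + 5*x*y + 7*y^2 - 10*x + 1*y + 2 is:
H = [[-10, 5], [5, 14]]
Trace = -10 + 14 = 4
Determinant = -10*14 - (5)^2 = -165
Discriminant = (4)^2 - 4*-165 = 676.0
Eigenvalues: lambda_1 = -11.0, lambda_2 = 15.0
The function is not convex.

0


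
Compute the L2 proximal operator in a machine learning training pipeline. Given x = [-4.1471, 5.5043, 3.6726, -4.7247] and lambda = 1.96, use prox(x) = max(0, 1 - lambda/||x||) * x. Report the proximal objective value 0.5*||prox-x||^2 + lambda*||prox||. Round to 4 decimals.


Step 1: Compute ||x||.
||x|| = 9.1272
Step 2: Compute scaling factor.
scale = max(0, 1 - 1.96/9.1272) = 0.7853
Step 3: prox(x) = [-3.2565, 4.3223, 2.8839, -3.7101]
||prox(x)|| = 7.1672
Step 4: Proximal objective.
0.5*||prox-x||^2 = 1.9208
lambda*||prox|| = 14.0477
Total = 15.9686


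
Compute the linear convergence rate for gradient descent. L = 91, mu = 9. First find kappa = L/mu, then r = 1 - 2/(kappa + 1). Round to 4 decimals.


Step 1: Compute the condition number.
kappa = L/mu = 91/9 = 10.1111
Step 2: Compute the convergence rate.
r = 1 - 2/(kappa + 1) = 1 - 2*mu/(L + mu) = (L - mu)/(L + mu) = 82/100 = 0.82


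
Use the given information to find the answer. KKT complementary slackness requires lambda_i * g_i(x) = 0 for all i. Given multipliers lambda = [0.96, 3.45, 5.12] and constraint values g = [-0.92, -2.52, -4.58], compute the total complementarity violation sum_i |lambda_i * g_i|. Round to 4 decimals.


KKT complementary slackness check:
lambda_1 * g_1 = 0.96 * -0.92 = -0.8832
lambda_2 * g_2 = 3.45 * -2.52 = -8.694
lambda_3 * g_3 = 5.12 * -4.58 = -23.4496
Total violation = 0.8832 + 8.694 + 23.4496 = 33.0268


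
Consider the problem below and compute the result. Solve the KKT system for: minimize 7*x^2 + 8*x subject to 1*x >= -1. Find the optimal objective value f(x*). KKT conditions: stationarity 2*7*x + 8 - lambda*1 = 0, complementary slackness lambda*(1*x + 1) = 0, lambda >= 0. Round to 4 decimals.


Step 1: Try lambda = 0 (constraint inactive).
Stationarity: 2*7*x + 8 = 0
x* = -8/(2*7) = -4/7 = -0.5714 (rounded; the exact value -4/7 is used below)
Check constraint: 1*-0.5714 = -0.5714 >= -1 -- satisfied.
Step 2: Compute optimal value.
f(x*) = 7*(-4/7)^2 + 8*(-4/7) = -2.2857


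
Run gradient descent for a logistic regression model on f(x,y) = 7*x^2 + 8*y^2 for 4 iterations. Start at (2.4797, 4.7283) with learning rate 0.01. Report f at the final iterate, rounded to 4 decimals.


Gradient descent on f(x,y) = 7*x^2 + 8*y^2.
Starting point: (2.4797, 4.7283), alpha = 0.01
Step 1: grad_x = 2*7*2.4797 = 34.7158, grad_y = 2*8*4.7283 = 75.6528
  x_1 = 2.4797 - 0.01*34.7158 = 2.1325
  y_1 = 4.7283 - 0.01*75.6528 = 3.9718
Step 2: grad_x = 2*7*2.1325 = 29.8556, grad_y = 2*8*3.9718 = 63.5484
  x_2 = 2.1325 - 0.01*29.8556 = 1.834
  y_2 = 3.9718 - 0.01*63.5484 = 3.3363
Step 3: grad_x = 2*7*1.834 = 25.6758, grad_y = 2*8*3.3363 = 53.3806
  x_3 = 1.834 - 0.01*25.6758 = 1.5772
  y_3 = 3.3363 - 0.01*53.3806 = 2.8025
Step 4: grad_x = 2*7*1.5772 = 22.0812, grad_y = 2*8*2.8025 = 44.8397
  x_4 = 1.5772 - 0.01*22.0812 = 1.3564
  y_4 = 2.8025 - 0.01*44.8397 = 2.3541
f(1.3564, 2.3541) = 7*1.3564^2 + 8*2.3541^2 = 57.2128


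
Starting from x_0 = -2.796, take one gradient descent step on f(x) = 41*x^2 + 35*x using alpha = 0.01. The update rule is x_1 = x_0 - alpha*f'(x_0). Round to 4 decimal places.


We compute the gradient at x_0 and apply the update.
f'(x) = 82*x + 35
f'(-2.796) = 82*-2.796 + 35 = -194.272
x_1 = -2.796 - 0.01*-194.272 = -0.8533


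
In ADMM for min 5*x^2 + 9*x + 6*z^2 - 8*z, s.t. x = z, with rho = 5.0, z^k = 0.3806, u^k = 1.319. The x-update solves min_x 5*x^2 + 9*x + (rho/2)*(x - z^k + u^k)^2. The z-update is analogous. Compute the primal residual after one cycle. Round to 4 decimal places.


ADMM iteration with rho = 5.0, z^k = 0.3806, u^k = 1.319
Step 1: x-update.
Minimize 5*x^2 + 9*x + (5.0/2)*(x - 0.3806 + 1.319)^2
FOC: (2*5 + 5.0)*x = -9 + 5.0*(0.3806 - 1.319)
x^{k+1} = -0.9128
Step 2: z-update.
Minimize 6*z^2 - 8*z + (5.0/2)*(-0.9128 - z + 1.319)^2
FOC: (2*6 + 5.0)*z = 8 + 5.0*(-0.9128 + 1.319)
z^{k+1} = 0.5901
Step 3: u-update.
u^{k+1} = 1.319 - 0.9128 - 0.5901 = -0.1839
Step 4: Primal residual = |-0.9128 - 0.5901| = 1.5029


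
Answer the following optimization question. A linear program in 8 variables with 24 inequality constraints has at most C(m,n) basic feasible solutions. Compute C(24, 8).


Each vertex corresponds to some choice of n active constraints out of m, so the number of vertices is at most C(m, n) = m! / (n!(m-n)!).
m = 24, n = 8
Numerator: 24 * 23 * 22 * 21 * 20 * 19 * 18 * 17
Denominator: 8! = 40320
C(24, 8) = 735471


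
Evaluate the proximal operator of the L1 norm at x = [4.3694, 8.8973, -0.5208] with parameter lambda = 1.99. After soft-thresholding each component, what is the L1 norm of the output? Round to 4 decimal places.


Soft-thresholding with lambda = 1.99:
prox(4.3694) = sign(4.3694)*max(|4.3694| - 1.99, 0) = 2.3794
prox(8.8973) = sign(8.8973)*max(|8.8973| - 1.99, 0) = 6.9073
prox(-0.5208) = sign(-0.5208)*max(|-0.5208| - 1.99, 0) = 0.0
prox(x) = [2.3794, 6.9073, 0.0]
||prox(x)||_1 = 2.3794 + 6.9073 + 0.0 = 9.2867


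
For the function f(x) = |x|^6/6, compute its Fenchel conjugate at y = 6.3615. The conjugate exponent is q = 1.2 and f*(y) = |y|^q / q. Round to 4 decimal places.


The conjugate exponent q satisfies 1/p + 1/q = 1.
p = 6, so q = 6/(6 - 1) = 1.2
|y|^q = 6.3615^1.2 = 9.2103
f*(6.3615) = 9.2103 / 1.2 = 7.6752


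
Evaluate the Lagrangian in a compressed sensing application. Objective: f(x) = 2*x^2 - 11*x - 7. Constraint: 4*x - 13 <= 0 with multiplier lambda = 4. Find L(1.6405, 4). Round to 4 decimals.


Step 1: Evaluate f(x).
f(1.6405) = 2*1.6405^2 - 11*1.6405 - 7 = -19.663
Step 2: Evaluate g(x).
g(1.6405) = 4*1.6405 - 13 = -6.438
Step 3: Compute Lagrangian.
L = -19.663 + 4*-6.438 = -45.415


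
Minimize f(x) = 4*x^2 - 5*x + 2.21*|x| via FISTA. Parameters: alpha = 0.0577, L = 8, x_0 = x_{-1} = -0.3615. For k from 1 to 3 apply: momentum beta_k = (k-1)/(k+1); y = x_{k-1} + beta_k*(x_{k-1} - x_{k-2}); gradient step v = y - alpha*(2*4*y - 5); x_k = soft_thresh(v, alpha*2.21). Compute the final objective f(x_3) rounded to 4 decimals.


FISTA on f(x) = 4*x^2 - 5*x + 2.21*|x|
L = 8, alpha = 0.0577
Iteration 1: beta = 0.0, y = -0.3615 + 0.0*(-0.3615 + 0.3615) = -0.3615
  grad(y) = -7.892, v = y - alpha*grad = 0.0939
  prox(v) = soft_thresh(0.0939, 0.1275) = 0.0
Iteration 2: beta = 0.3333, y = 0.0 + 0.3333*(0.0 + 0.3615) = 0.1205
  grad(y) = -4.036, v = y - alpha*grad = 0.3534
  prox(v) = soft_thresh(0.3534, 0.1275) = 0.2259
Iteration 3: beta = 0.5, y = 0.2259 + 0.5*(0.2259 - 0.0) = 0.3388
  grad(y) = -2.2897, v = y - alpha*grad = 0.4709
  prox(v) = soft_thresh(0.4709, 0.1275) = 0.3434
f(x_3) = 4*0.3434^2 - 5*0.3434 + 2.21*|0.3434| = -0.4864


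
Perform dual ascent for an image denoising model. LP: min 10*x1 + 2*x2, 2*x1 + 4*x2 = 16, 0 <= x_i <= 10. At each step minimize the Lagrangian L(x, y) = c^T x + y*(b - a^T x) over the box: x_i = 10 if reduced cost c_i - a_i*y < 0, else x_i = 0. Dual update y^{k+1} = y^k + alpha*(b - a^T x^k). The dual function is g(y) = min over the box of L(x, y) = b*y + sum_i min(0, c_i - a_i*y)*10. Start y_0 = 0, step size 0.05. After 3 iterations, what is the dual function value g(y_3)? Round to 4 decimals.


Dual ascent for LP: min 10*x1 + 2*x2, 2*x1 + 4*x2 = 16, 0 <= x_i <= 10
Step 1: y^k = 0.0, reduced costs: (10.0, 2.0)
  x^k = (0.0, 0.0), subgradient = b - a^T x = 16.0
  y^{k+1} = 0.0 + 0.05*16.0 = 0.8
Step 2: y^k = 0.8, reduced costs: (8.4, -1.2)
  x^k = (0.0, 10.0), subgradient = b - a^T x = -24.0
  y^{k+1} = 0.8 + 0.05*-24.0 = -0.4
Step 3: y^k = -0.4, reduced costs: (10.8, 3.6)
  x^k = (0.0, 0.0), subgradient = b - a^T x = 16.0
  y^{k+1} = -0.4 + 0.05*16.0 = 0.4
Dual objective at y_3 = 0.4: reduced costs (9.2, 0.4), box minimizer x = (0.0, 0.0)
g(y_3) = b*y + (c1 - a1*y)*x1 + (c2 - a2*y)*x2 = 16*0.4 + 9.2*0.0 + 0.4*0.0 = 6.4 + 0.0 + 0.0 = 6.4


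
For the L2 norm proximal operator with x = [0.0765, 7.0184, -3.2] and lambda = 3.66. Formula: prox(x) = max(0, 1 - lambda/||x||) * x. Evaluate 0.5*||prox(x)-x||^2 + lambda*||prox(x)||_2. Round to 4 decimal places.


Step 1: Compute ||x||.
||x|| = 7.7139
Step 2: Compute scaling factor.
scale = max(0, 1 - 3.66/7.7139) = 0.5255
Step 3: prox(x) = [0.0402, 3.6884, -1.6817]
||prox(x)|| = 4.0539
Step 4: Proximal objective.
0.5*||prox-x||^2 = 6.6978
lambda*||prox|| = 14.8373
Total = 21.535
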